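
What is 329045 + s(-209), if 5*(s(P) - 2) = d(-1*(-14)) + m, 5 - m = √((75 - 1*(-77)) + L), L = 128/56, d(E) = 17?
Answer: 1645257/5 - 6*√210/35 ≈ 3.2905e+5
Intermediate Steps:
L = 16/7 (L = 128*(1/56) = 16/7 ≈ 2.2857)
m = 5 - 6*√210/7 (m = 5 - √((75 - 1*(-77)) + 16/7) = 5 - √((75 + 77) + 16/7) = 5 - √(152 + 16/7) = 5 - √(1080/7) = 5 - 6*√210/7 ≈ -7.4212)
s(P) = 32/5 - 6*√210/35 (s(P) = 2 + (17 + (5 - 6*√210/7))/5 = 2 + (22 - 6*√210/7)/5 = 2 + (22/5 - 6*√210/35) = 32/5 - 6*√210/35)
329045 + s(-209) = 329045 + (32/5 - 6*√210/35) = 1645257/5 - 6*√210/35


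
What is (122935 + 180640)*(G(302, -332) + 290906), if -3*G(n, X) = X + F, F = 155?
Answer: 88329699875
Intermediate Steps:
G(n, X) = -155/3 - X/3 (G(n, X) = -(X + 155)/3 = -(155 + X)/3 = -155/3 - X/3)
(122935 + 180640)*(G(302, -332) + 290906) = (122935 + 180640)*((-155/3 - 1/3*(-332)) + 290906) = 303575*((-155/3 + 332/3) + 290906) = 303575*(59 + 290906) = 303575*290965 = 88329699875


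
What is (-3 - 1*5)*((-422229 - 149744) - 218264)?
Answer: 6321896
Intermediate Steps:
(-3 - 1*5)*((-422229 - 149744) - 218264) = (-3 - 5)*(-571973 - 218264) = -8*(-790237) = 6321896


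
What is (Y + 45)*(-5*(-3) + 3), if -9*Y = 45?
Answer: 720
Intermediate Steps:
Y = -5 (Y = -1/9*45 = -5)
(Y + 45)*(-5*(-3) + 3) = (-5 + 45)*(-5*(-3) + 3) = 40*(15 + 3) = 40*18 = 720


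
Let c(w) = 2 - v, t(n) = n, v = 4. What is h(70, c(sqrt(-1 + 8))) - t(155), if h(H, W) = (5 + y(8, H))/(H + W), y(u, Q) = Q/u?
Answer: -42105/272 ≈ -154.80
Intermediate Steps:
c(w) = -2 (c(w) = 2 - 1*4 = 2 - 4 = -2)
h(H, W) = (5 + H/8)/(H + W)
h(70, c(sqrt(-1 + 8))) - t(155) = (5 + (1/8)*70)/(70 - 2) - 1*155 = (5 + 35/4)/68 - 155 = (1/68)*(55/4) - 155 = 55/272 - 155 = -42105/272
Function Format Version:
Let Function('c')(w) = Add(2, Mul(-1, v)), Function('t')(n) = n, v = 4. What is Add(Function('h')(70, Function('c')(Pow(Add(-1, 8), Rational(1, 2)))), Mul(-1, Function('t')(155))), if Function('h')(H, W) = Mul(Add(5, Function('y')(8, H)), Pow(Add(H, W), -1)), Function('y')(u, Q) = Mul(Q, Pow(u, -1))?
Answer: Rational(-42105, 272) ≈ -154.80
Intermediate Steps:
Function('c')(w) = -2 (Function('c')(w) = Add(2, Mul(-1, 4)) = Add(2, -4) = -2)
Function('h')(H, W) = Mul(Pow(Add(H, W), -1), Add(5, Mul(Rational(1, 8), H))) (Function('h')(H, W) = Mul(Add(5, Mul(H, Pow(8, -1))), Pow(Add(H, W), -1)) = Mul(Add(5, Mul(H, Rational(1, 8))), Pow(Add(H, W), -1)) = Mul(Add(5, Mul(Rational(1, 8), H)), Pow(Add(H, W), -1)) = Mul(Pow(Add(H, W), -1), Add(5, Mul(Rational(1, 8), H))))
Add(Function('h')(70, Function('c')(Pow(Add(-1, 8), Rational(1, 2)))), Mul(-1, Function('t')(155))) = Add(Mul(Pow(Add(70, -2), -1), Add(5, Mul(Rational(1, 8), 70))), Mul(-1, 155)) = Add(Mul(Pow(68, -1), Add(5, Rational(35, 4))), -155) = Add(Mul(Rational(1, 68), Rational(55, 4)), -155) = Add(Rational(55, 272), -155) = Rational(-42105, 272)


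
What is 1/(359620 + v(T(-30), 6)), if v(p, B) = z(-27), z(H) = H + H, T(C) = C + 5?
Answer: 1/359566 ≈ 2.7811e-6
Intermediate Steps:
T(C) = 5 + C
z(H) = 2*H
v(p, B) = -54 (v(p, B) = 2*(-27) = -54)
1/(359620 + v(T(-30), 6)) = 1/(359620 - 54) = 1/359566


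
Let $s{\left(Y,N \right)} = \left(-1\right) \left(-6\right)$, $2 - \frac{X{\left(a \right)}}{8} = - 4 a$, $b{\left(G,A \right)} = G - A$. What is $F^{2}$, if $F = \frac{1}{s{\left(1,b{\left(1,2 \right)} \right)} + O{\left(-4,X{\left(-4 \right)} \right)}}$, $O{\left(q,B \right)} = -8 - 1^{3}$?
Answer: $\frac{1}{9} \approx 0.11111$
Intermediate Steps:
$X{\left(a \right)} = 16 + 32 a$ ($X{\left(a \right)} = 16 - 8 \left(- 4 a\right) = 16 + 32 a$)
$s{\left(Y,N \right)} = 6$
$O{\left(q,B \right)} = -9$ ($O{\left(q,B \right)} = -8 - 1 = -9$)
$F = - \frac{1}{3}$ ($F = \frac{1}{6 - 9} = \frac{1}{-3} = - \frac{1}{3} \approx -0.33333$)
$F^{2} = \left(- \frac{1}{3}\right)^{2} = \frac{1}{9}$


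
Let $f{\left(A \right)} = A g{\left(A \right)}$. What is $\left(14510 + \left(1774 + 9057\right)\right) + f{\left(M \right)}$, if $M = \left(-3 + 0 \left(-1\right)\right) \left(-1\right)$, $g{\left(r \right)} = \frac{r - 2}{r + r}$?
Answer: $\frac{50683}{2} \approx 25342.0$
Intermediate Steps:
$g{\left(r \right)} = \frac{-2 + r}{2 r}$
$M = 3$ ($M = \left(-3 + 0\right) \left(-1\right) = \left(-3\right) \left(-1\right) = 3$)
$f{\left(A \right)} = -1 + \frac{A}{2}$ ($f{\left(A \right)} = A \frac{-2 + A}{2 A} = -1 + \frac{A}{2}$)
$\left(14510 + \left(1774 + 9057\right)\right) + f{\left(M \right)} = \left(14510 + \left(1774 + 9057\right)\right) + \left(-1 + \frac{1}{2} \cdot 3\right) = \left(14510 + 10831\right) + \left(-1 + \frac{3}{2}\right) = 25341 + \frac{1}{2} = \frac{50683}{2}$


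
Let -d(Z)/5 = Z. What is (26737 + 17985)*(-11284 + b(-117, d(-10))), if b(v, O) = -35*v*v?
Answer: -21931624078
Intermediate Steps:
d(Z) = -5*Z
b(v, O) = -35*v²
(26737 + 17985)*(-11284 + b(-117, d(-10))) = (26737 + 17985)*(-11284 - 35*(-117)²) = 44722*(-11284 - 35*13689) = 44722*(-11284 - 479115) = 44722*(-490399) = -21931624078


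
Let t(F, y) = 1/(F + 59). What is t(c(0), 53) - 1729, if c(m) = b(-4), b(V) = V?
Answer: -95094/55 ≈ -1729.0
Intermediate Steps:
c(m) = -4
t(F, y) = 1/(59 + F)
t(c(0), 53) - 1729 = 1/(59 - 4) - 1729 = 1/55 - 1729 = -95094/55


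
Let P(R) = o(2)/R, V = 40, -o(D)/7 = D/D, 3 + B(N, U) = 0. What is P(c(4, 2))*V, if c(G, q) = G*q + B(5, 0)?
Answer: -56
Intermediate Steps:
B(N, U) = -3 (B(N, U) = -3 + 0 = -3)
c(G, q) = -3 + G*q (c(G, q) = G*q - 3 = -3 + G*q)
o(D) = -7 (o(D) = -7*D/D = -7*1 = -7)
P(R) = -7/R
P(c(4, 2))*V = -7/(-3 + 4*2)*40 = -7/(-3 + 8)*40 = -7/5*40 = -56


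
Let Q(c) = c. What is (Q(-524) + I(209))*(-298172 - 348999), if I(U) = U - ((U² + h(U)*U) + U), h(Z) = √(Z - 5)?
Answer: 28608194055 + 270517478*√51 ≈ 3.0540e+10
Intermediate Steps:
h(Z) = √(-5 + Z)
I(U) = -U² - U*√(-5 + U) (I(U) = U - ((U² + √(-5 + U)*U) + U) = U - ((U² + U*√(-5 + U)) + U) = U - (U + U² + U*√(-5 + U)) = U + (-U - U² - U*√(-5 + U)) = -U² - U*√(-5 + U))
(Q(-524) + I(209))*(-298172 - 348999) = (-524 - 1*209*(209 + √(-5 + 209)))*(-298172 - 348999) = (-524 - 1*209*(209 + √204))*(-647171) = (-524 - 1*209*(209 + 2*√51))*(-647171) = (-524 + (-43681 - 418*√51))*(-647171) = (-44205 - 418*√51)*(-647171) = 28608194055 + 270517478*√51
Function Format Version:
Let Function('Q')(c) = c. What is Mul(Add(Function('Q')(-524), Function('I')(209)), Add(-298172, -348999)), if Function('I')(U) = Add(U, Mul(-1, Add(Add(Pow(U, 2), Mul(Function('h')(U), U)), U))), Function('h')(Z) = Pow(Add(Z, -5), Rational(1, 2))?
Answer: Add(28608194055, Mul(270517478, Pow(51, Rational(1, 2)))) ≈ 3.0540e+10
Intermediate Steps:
Function('h')(Z) = Pow(Add(-5, Z), Rational(1, 2))
Function('I')(U) = Add(Mul(-1, Pow(U, 2)), Mul(-1, U, Pow(Add(-5, U), Rational(1, 2)))) (Function('I')(U) = Add(U, Mul(-1, Add(Add(Pow(U, 2), Mul(Pow(Add(-5, U), Rational(1, 2)), U)), U))) = Add(U, Mul(-1, Add(Add(Pow(U, 2), Mul(U, Pow(Add(-5, U), Rational(1, 2)))), U))) = Add(U, Mul(-1, Add(U, Pow(U, 2), Mul(U, Pow(Add(-5, U), Rational(1, 2)))))) = Add(U, Add(Mul(-1, U), Mul(-1, Pow(U, 2)), Mul(-1, U, Pow(Add(-5, U), Rational(1, 2))))) = Add(Mul(-1, Pow(U, 2)), Mul(-1, U, Pow(Add(-5, U), Rational(1, 2)))))
Mul(Add(Function('Q')(-524), Function('I')(209)), Add(-298172, -348999)) = Mul(Add(-524, Mul(-1, 209, Add(209, Pow(Add(-5, 209), Rational(1, 2))))), Add(-298172, -348999)) = Mul(Add(-524, Mul(-1, 209, Add(209, Pow(204, Rational(1, 2))))), -647171) = Mul(Add(-524, Mul(-1, 209, Add(209, Mul(2, Pow(51, Rational(1, 2)))))), -647171) = Mul(Add(-524, Add(-43681, Mul(-418, Pow(51, Rational(1, 2))))), -647171) = Mul(Add(-44205, Mul(-418, Pow(51, Rational(1, 2)))), -647171) = Add(28608194055, Mul(270517478, Pow(51, Rational(1, 2))))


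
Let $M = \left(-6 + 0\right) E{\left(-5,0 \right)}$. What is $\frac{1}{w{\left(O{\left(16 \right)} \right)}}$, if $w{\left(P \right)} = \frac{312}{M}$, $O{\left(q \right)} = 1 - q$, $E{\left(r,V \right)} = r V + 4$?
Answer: $- \frac{1}{13} \approx -0.076923$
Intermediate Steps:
$E{\left(r,V \right)} = 4 + V r$ ($E{\left(r,V \right)} = V r + 4 = 4 + V r$)
$M = -24$ ($M = \left(-6 + 0\right) \left(4 + 0 \left(-5\right)\right) = - 6 \left(4 + 0\right) = \left(-6\right) 4 = -24$)
$w{\left(P \right)} = -13$ ($w{\left(P \right)} = \frac{312}{-24} = 312 \left(- \frac{1}{24}\right) = -13$)
$\frac{1}{w{\left(O{\left(16 \right)} \right)}} = \frac{1}{-13} = - \frac{1}{13}$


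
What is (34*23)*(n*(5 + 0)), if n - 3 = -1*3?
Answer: 0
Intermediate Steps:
n = 0 (n = 3 - 1*3 = 3 - 3 = 0)
(34*23)*(n*(5 + 0)) = (34*23)*(0*(5 + 0)) = 782*(0*5) = 782*0 = 0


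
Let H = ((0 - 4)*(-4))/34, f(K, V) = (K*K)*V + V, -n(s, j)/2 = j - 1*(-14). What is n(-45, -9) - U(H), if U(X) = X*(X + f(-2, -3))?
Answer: -914/289 ≈ -3.1626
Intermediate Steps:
n(s, j) = -28 - 2*j (n(s, j) = -2*(j - 1*(-14)) = -2*(j + 14) = -2*(14 + j) = -28 - 2*j)
f(K, V) = V + V*K**2 (f(K, V) = K**2*V + V = V*K**2 + V = V + V*K**2)
H = 8/17 (H = -4*(-4)*(1/34) = 16*(1/34) = 8/17 ≈ 0.47059)
U(X) = X*(-15 + X) (U(X) = X*(X - 3*(1 + (-2)**2)) = X*(X - 3*(1 + 4)) = X*(X - 3*5) = X*(X - 15) = X*(-15 + X))
n(-45, -9) - U(H) = (-28 - 2*(-9)) - 8*(-15 + 8/17)/17 = (-28 + 18) - 8*(-247)/(17*17) = -10 - 1*(-1976/289) = -10 + 1976/289 = -914/289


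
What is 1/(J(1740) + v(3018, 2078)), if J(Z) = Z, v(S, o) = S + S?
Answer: 1/7776 ≈ 0.00012860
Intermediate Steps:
v(S, o) = 2*S
1/(J(1740) + v(3018, 2078)) = 1/(1740 + 2*3018) = 1/(1740 + 6036) = 1/7776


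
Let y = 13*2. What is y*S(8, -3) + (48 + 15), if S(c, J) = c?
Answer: 271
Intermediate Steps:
y = 26
y*S(8, -3) + (48 + 15) = 26*8 + (48 + 15) = 208 + 63 = 271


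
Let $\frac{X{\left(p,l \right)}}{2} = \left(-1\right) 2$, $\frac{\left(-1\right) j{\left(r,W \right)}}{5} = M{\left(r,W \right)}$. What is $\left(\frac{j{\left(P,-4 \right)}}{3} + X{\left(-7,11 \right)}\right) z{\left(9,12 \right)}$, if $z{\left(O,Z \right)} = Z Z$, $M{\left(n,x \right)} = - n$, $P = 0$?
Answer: $-576$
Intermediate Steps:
$z{\left(O,Z \right)} = Z^{2}$
$j{\left(r,W \right)} = 5 r$ ($j{\left(r,W \right)} = - 5 \left(- r\right) = 5 r$)
$X{\left(p,l \right)} = -4$ ($X{\left(p,l \right)} = 2 \left(\left(-1\right) 2\right) = 2 \left(-2\right) = -4$)
$\left(\frac{j{\left(P,-4 \right)}}{3} + X{\left(-7,11 \right)}\right) z{\left(9,12 \right)} = \left(\frac{5 \cdot 0}{3} - 4\right) 12^{2} = \left(0 \cdot \frac{1}{3} - 4\right) 144 = \left(0 - 4\right) 144 = \left(-4\right) 144 = -576$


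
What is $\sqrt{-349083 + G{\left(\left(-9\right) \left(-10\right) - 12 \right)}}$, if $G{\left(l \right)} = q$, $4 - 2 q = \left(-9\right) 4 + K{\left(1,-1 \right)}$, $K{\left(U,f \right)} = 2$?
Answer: $2 i \sqrt{87266} \approx 590.82 i$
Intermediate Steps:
$q = 19$ ($q = 2 - \frac{\left(-9\right) 4 + 2}{2} = 2 - \frac{-36 + 2}{2} = 2 - -17 = 2 + 17 = 19$)
$G{\left(l \right)} = 19$
$\sqrt{-349083 + G{\left(\left(-9\right) \left(-10\right) - 12 \right)}} = \sqrt{-349083 + 19} = \sqrt{-349064} = 2 i \sqrt{87266}$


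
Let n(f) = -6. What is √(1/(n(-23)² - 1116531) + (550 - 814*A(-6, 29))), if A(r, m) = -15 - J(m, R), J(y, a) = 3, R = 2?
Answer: √2105580179270395/372165 ≈ 123.30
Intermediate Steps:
A(r, m) = -18 (A(r, m) = -15 - 1*3 = -15 - 3 = -18)
√(1/(n(-23)² - 1116531) + (550 - 814*A(-6, 29))) = √(1/((-6)² - 1116531) + (550 - 814*(-18))) = √(1/(36 - 1116531) + (550 + 14652)) = √(1/(-1116495) + 15202) = √(-1/1116495 + 15202) = √(16972956989/1116495) = √2105580179270395/372165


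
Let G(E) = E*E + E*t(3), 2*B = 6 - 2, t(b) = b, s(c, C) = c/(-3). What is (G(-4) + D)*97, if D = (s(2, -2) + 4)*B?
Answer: 3104/3 ≈ 1034.7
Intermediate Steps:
s(c, C) = -c/3 (s(c, C) = c*(-1/3) = -c/3)
B = 2 (B = (6 - 2)/2 = (1/2)*4 = 2)
G(E) = E**2 + 3*E (G(E) = E*E + E*3 = E**2 + 3*E)
D = 20/3 (D = (-1/3*2 + 4)*2 = (-2/3 + 4)*2 = (10/3)*2 = 20/3 ≈ 6.6667)
(G(-4) + D)*97 = (-4*(3 - 4) + 20/3)*97 = (-4*(-1) + 20/3)*97 = (4 + 20/3)*97 = (32/3)*97 = 3104/3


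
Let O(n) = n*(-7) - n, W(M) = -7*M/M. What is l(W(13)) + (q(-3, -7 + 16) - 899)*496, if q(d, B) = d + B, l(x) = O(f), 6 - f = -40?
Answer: -443296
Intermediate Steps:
f = 46 (f = 6 - 1*(-40) = 6 + 40 = 46)
W(M) = -7 (W(M) = -7*1 = -7)
O(n) = -8*n (O(n) = -7*n - n = -8*n)
l(x) = -368 (l(x) = -8*46 = -368)
q(d, B) = B + d
l(W(13)) + (q(-3, -7 + 16) - 899)*496 = -368 + (((-7 + 16) - 3) - 899)*496 = -368 + ((9 - 3) - 899)*496 = -368 + (6 - 899)*496 = -368 - 893*496 = -368 - 442928 = -443296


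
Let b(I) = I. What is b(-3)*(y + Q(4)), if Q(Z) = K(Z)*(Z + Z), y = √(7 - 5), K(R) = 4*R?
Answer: -384 - 3*√2 ≈ -388.24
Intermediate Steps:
y = √2 ≈ 1.4142
Q(Z) = 8*Z² (Q(Z) = (4*Z)*(Z + Z) = (4*Z)*(2*Z) = 8*Z²)
b(-3)*(y + Q(4)) = -3*(√2 + 8*4²) = -3*(√2 + 8*16) = -3*(√2 + 128) = -3*(128 + √2) = -384 - 3*√2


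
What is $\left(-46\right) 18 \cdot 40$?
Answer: $-33120$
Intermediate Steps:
$\left(-46\right) 18 \cdot 40 = \left(-828\right) 40 = -33120$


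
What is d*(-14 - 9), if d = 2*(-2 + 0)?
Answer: 92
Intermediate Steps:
d = -4 (d = 2*(-2) = -4)
d*(-14 - 9) = -4*(-14 - 9) = -4*(-23) = 92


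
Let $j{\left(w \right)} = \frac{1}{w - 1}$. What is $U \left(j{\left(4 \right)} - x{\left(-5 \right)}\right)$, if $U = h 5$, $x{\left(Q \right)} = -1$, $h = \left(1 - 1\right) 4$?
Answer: $0$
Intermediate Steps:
$h = 0$ ($h = 0 \cdot 4 = 0$)
$j{\left(w \right)} = \frac{1}{-1 + w}$
$U = 0$ ($U = 0 \cdot 5 = 0$)
$U \left(j{\left(4 \right)} - x{\left(-5 \right)}\right) = 0 \left(\frac{1}{-1 + 4} - -1\right) = 0 \left(\frac{1}{3} + 1\right) = 0 \cdot \frac{4}{3} = 0$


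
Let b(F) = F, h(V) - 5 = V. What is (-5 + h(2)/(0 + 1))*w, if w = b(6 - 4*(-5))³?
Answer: 35152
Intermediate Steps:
h(V) = 5 + V
w = 17576 (w = (6 - 4*(-5))³ = (6 + 20)³ = 26³ = 17576)
(-5 + h(2)/(0 + 1))*w = (-5 + (5 + 2)/(0 + 1))*17576 = (-5 + 7/1)*17576 = (-5 + 7*1)*17576 = (-5 + 7)*17576 = 2*17576 = 35152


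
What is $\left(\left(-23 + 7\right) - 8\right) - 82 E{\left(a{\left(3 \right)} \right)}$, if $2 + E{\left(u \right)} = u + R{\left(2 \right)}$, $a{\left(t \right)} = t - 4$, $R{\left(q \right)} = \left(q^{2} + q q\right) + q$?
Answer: $-598$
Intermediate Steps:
$R{\left(q \right)} = q + 2 q^{2}$ ($R{\left(q \right)} = \left(q^{2} + q^{2}\right) + q = 2 q^{2} + q = q + 2 q^{2}$)
$a{\left(t \right)} = -4 + t$
$E{\left(u \right)} = 8 + u$ ($E{\left(u \right)} = -2 + \left(u + 2 \left(1 + 2 \cdot 2\right)\right) = -2 + \left(u + 2 \left(1 + 4\right)\right) = -2 + \left(u + 2 \cdot 5\right) = -2 + \left(u + 10\right) = -2 + \left(10 + u\right) = 8 + u$)
$\left(\left(-23 + 7\right) - 8\right) - 82 E{\left(a{\left(3 \right)} \right)} = \left(\left(-23 + 7\right) - 8\right) - 82 \left(8 + \left(-4 + 3\right)\right) = \left(-16 - 8\right) - 82 \left(8 - 1\right) = -24 - 574 = -598$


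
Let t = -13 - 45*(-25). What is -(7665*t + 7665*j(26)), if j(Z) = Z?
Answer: -8722770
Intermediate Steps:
t = 1112 (t = -13 + 1125 = 1112)
-(7665*t + 7665*j(26)) = -7665/(1/(26 + 1112)) = -7665/(1/1138) = -7665/1/1138 = -7665*1138 = -8722770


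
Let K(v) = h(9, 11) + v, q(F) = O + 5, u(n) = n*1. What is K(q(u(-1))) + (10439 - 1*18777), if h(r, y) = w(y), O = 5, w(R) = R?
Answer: -8317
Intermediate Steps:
u(n) = n
h(r, y) = y
q(F) = 10 (q(F) = 5 + 5 = 10)
K(v) = 11 + v
K(q(u(-1))) + (10439 - 1*18777) = (11 + 10) + (10439 - 1*18777) = 21 + (10439 - 18777) = 21 - 8338 = -8317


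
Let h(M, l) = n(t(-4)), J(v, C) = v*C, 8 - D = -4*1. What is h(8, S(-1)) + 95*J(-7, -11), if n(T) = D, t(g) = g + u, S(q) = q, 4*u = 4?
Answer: 7327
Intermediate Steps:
u = 1 (u = (¼)*4 = 1)
t(g) = 1 + g (t(g) = g + 1 = 1 + g)
D = 12 (D = 8 - (-4) = 8 - 1*(-4) = 8 + 4 = 12)
n(T) = 12
J(v, C) = C*v
h(M, l) = 12
h(8, S(-1)) + 95*J(-7, -11) = 12 + 95*(-11*(-7)) = 12 + 95*77 = 12 + 7315 = 7327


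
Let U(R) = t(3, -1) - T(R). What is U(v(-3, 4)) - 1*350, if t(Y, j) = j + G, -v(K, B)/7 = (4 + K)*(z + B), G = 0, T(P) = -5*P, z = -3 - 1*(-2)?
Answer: -456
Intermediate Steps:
z = -1 (z = -3 + 2 = -1)
v(K, B) = -7*(-1 + B)*(4 + K) (v(K, B) = -7*(4 + K)*(-1 + B) = -7*(-1 + B)*(4 + K))
t(Y, j) = j (t(Y, j) = j + 0 = j)
U(R) = -1 + 5*R (U(R) = -1 - (-5)*R = -1 + 5*R)
U(v(-3, 4)) - 1*350 = (-1 + 5*(28 - 28*4 + 7*(-3) - 7*4*(-3))) - 1*350 = (-1 + 5*(28 - 112 - 21 + 84)) - 350 = (-1 + 5*(-21)) - 350 = (-1 - 105) - 350 = -106 - 350 = -456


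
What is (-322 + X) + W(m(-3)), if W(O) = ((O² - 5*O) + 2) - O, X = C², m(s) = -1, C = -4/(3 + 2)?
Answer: -7809/25 ≈ -312.36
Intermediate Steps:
C = -⅘ (C = -4/5 = (⅕)*(-4) = -⅘ ≈ -0.80000)
X = 16/25 (X = (-⅘)² = 16/25 ≈ 0.64000)
W(O) = 2 + O² - 6*O (W(O) = (2 + O² - 5*O) - O = 2 + O² - 6*O)
(-322 + X) + W(m(-3)) = (-322 + 16/25) + (2 + (-1)² - 6*(-1)) = -8034/25 + (2 + 1 + 6) = -8034/25 + 9 = -7809/25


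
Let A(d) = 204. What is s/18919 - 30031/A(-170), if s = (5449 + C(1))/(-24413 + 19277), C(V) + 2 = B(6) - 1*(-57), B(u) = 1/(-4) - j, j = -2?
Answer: -972684283559/6607422912 ≈ -147.21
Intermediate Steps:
B(u) = 7/4 (B(u) = 1/(-4) - 1*(-2) = -¼ + 2 = 7/4)
C(V) = 227/4 (C(V) = -2 + (7/4 - 1*(-57)) = -2 + (7/4 + 57) = -2 + 235/4 = 227/4)
s = -7341/6848 (s = (5449 + 227/4)/(-24413 + 19277) = (22023/4)/(-5136) = (22023/4)*(-1/5136) = -7341/6848 ≈ -1.0720)
s/18919 - 30031/A(-170) = -7341/6848/18919 - 30031/204 = -7341/6848*1/18919 - 30031*1/204 = -7341/129557312 - 30031/204 = -972684283559/6607422912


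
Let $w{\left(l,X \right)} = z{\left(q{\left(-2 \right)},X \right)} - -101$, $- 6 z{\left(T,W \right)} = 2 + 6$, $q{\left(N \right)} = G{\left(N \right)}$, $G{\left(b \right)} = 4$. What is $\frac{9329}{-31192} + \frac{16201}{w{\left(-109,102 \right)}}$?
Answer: $\frac{1513235405}{9326408} \approx 162.25$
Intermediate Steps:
$q{\left(N \right)} = 4$
$z{\left(T,W \right)} = - \frac{4}{3}$ ($z{\left(T,W \right)} = - \frac{2 + 6}{6} = \left(- \frac{1}{6}\right) 8 = - \frac{4}{3}$)
$w{\left(l,X \right)} = \frac{299}{3}$ ($w{\left(l,X \right)} = - \frac{4}{3} - -101 = - \frac{4}{3} + 101 = \frac{299}{3}$)
$\frac{9329}{-31192} + \frac{16201}{w{\left(-109,102 \right)}} = \frac{9329}{-31192} + \frac{16201}{\frac{299}{3}} = 9329 \left(- \frac{1}{31192}\right) + 16201 \cdot \frac{3}{299} = - \frac{9329}{31192} + \frac{48603}{299} = \frac{1513235405}{9326408}$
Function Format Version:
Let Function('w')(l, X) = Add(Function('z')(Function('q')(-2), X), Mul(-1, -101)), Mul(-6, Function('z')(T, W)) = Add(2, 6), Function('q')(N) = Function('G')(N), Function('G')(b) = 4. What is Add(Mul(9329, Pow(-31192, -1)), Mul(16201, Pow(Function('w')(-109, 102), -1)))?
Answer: Rational(1513235405, 9326408) ≈ 162.25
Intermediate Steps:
Function('q')(N) = 4
Function('z')(T, W) = Rational(-4, 3) (Function('z')(T, W) = Mul(Rational(-1, 6), Add(2, 6)) = Mul(Rational(-1, 6), 8) = Rational(-4, 3))
Function('w')(l, X) = Rational(299, 3) (Function('w')(l, X) = Add(Rational(-4, 3), Mul(-1, -101)) = Add(Rational(-4, 3), 101) = Rational(299, 3))
Add(Mul(9329, Pow(-31192, -1)), Mul(16201, Pow(Function('w')(-109, 102), -1))) = Add(Mul(9329, Pow(-31192, -1)), Mul(16201, Pow(Rational(299, 3), -1))) = Add(Mul(9329, Rational(-1, 31192)), Mul(16201, Rational(3, 299))) = Add(Rational(-9329, 31192), Rational(48603, 299)) = Rational(1513235405, 9326408)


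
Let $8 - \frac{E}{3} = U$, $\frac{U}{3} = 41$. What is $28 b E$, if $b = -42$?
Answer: $405720$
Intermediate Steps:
$U = 123$ ($U = 3 \cdot 41 = 123$)
$E = -345$ ($E = 24 - 369 = -345$)
$28 b E = 28 \left(-42\right) \left(-345\right) = \left(-1176\right) \left(-345\right) = 405720$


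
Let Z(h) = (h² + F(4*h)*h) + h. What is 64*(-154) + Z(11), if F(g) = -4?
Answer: -9768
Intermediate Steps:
Z(h) = h² - 3*h (Z(h) = (h² - 4*h) + h = h² - 3*h)
64*(-154) + Z(11) = 64*(-154) + 11*(-3 + 11) = -9856 + 11*8 = -9856 + 88 = -9768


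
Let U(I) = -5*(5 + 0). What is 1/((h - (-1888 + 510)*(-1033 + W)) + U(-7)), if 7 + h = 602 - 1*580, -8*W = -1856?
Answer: -1/1103788 ≈ -9.0597e-7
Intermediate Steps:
W = 232 (W = -⅛*(-1856) = 232)
h = 15 (h = -7 + (602 - 1*580) = -7 + (602 - 580) = -7 + 22 = 15)
U(I) = -25 (U(I) = -5*5 = -25)
1/((h - (-1888 + 510)*(-1033 + W)) + U(-7)) = 1/((15 - (-1888 + 510)*(-1033 + 232)) - 25) = 1/((15 - (-1378)*(-801)) - 25) = 1/((15 - 1*1103778) - 25) = 1/((15 - 1103778) - 25) = 1/(-1103763 - 25) = 1/(-1103788) = -1/1103788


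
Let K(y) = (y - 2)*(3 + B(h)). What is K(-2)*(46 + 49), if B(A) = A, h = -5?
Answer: 760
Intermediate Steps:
K(y) = 4 - 2*y (K(y) = (y - 2)*(3 - 5) = (-2 + y)*(-2) = 4 - 2*y)
K(-2)*(46 + 49) = (4 - 2*(-2))*(46 + 49) = (4 + 4)*95 = 8*95 = 760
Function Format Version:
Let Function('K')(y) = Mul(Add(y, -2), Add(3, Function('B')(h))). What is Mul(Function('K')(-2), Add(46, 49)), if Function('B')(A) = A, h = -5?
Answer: 760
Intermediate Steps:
Function('K')(y) = Add(4, Mul(-2, y)) (Function('K')(y) = Mul(Add(y, -2), Add(3, -5)) = Mul(Add(-2, y), -2) = Add(4, Mul(-2, y)))
Mul(Function('K')(-2), Add(46, 49)) = Mul(Add(4, Mul(-2, -2)), Add(46, 49)) = Mul(Add(4, 4), 95) = Mul(8, 95) = 760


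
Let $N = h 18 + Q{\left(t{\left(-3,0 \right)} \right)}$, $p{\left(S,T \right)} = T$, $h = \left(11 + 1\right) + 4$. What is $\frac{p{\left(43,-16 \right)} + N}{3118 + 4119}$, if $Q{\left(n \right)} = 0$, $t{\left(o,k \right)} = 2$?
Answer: $\frac{272}{7237} \approx 0.037585$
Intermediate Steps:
$h = 16$ ($h = 12 + 4 = 16$)
$N = 288$ ($N = 16 \cdot 18 + 0 = 288 + 0 = 288$)
$\frac{p{\left(43,-16 \right)} + N}{3118 + 4119} = \frac{-16 + 288}{3118 + 4119} = \frac{272}{7237}$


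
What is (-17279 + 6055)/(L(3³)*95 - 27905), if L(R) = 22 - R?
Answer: 2806/7095 ≈ 0.39549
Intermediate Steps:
(-17279 + 6055)/(L(3³)*95 - 27905) = (-17279 + 6055)/((22 - 1*3³)*95 - 27905) = -11224/((22 - 1*27)*95 - 27905) = -11224/((22 - 27)*95 - 27905) = -11224/(-5*95 - 27905) = -11224/(-475 - 27905) = -11224/(-28380) = -11224*(-1/28380) = 2806/7095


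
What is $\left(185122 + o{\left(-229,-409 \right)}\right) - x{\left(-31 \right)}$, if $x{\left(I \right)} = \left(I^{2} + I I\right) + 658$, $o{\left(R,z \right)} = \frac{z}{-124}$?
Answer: $\frac{22635617}{124} \approx 1.8255 \cdot 10^{5}$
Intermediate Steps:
$o{\left(R,z \right)} = - \frac{z}{124}$ ($o{\left(R,z \right)} = z \left(- \frac{1}{124}\right) = - \frac{z}{124}$)
$x{\left(I \right)} = 658 + 2 I^{2}$ ($x{\left(I \right)} = \left(I^{2} + I^{2}\right) + 658 = 2 I^{2} + 658 = 658 + 2 I^{2}$)
$\left(185122 + o{\left(-229,-409 \right)}\right) - x{\left(-31 \right)} = \left(185122 - - \frac{409}{124}\right) - \left(658 + 2 \left(-31\right)^{2}\right) = \left(185122 + \frac{409}{124}\right) - \left(658 + 2 \cdot 961\right) = \frac{22955537}{124} - \left(658 + 1922\right) = \frac{22955537}{124} - 2580 = \frac{22635617}{124}$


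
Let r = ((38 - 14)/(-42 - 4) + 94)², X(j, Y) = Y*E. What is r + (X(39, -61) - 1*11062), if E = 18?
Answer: -1810140/529 ≈ -3421.8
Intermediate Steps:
X(j, Y) = 18*Y (X(j, Y) = Y*18 = 18*Y)
r = 4622500/529 (r = (24/(-46) + 94)² = (24*(-1/46) + 94)² = (-12/23 + 94)² = (2150/23)² = 4622500/529 ≈ 8738.2)
r + (X(39, -61) - 1*11062) = 4622500/529 + (18*(-61) - 1*11062) = 4622500/529 + (-1098 - 11062) = 4622500/529 - 12160 = -1810140/529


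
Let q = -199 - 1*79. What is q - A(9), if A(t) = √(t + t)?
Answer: -278 - 3*√2 ≈ -282.24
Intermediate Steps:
q = -278 (q = -199 - 79 = -278)
A(t) = √2*√t (A(t) = √(2*t) = √2*√t)
q - A(9) = -278 - √2*√9 = -278 - √2*3 = -278 - 3*√2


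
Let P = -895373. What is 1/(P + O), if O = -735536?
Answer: -1/1630909 ≈ -6.1315e-7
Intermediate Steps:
1/(P + O) = 1/(-895373 - 735536) = 1/(-1630909) = -1/1630909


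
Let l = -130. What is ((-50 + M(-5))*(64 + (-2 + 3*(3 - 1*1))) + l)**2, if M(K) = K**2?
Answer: 3348900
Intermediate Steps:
((-50 + M(-5))*(64 + (-2 + 3*(3 - 1*1))) + l)**2 = ((-50 + (-5)**2)*(64 + (-2 + 3*(3 - 1*1))) - 130)**2 = ((-50 + 25)*(64 + (-2 + 3*(3 - 1))) - 130)**2 = (-25*(64 + (-2 + 3*2)) - 130)**2 = (-25*(64 + (-2 + 6)) - 130)**2 = (-25*(64 + 4) - 130)**2 = (-25*68 - 130)**2 = (-1700 - 130)**2 = (-1830)**2 = 3348900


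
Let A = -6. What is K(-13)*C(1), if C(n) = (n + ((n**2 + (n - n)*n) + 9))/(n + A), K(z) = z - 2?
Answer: 33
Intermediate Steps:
K(z) = -2 + z
C(n) = (9 + n + n**2)/(-6 + n) (C(n) = (n + ((n**2 + (n - n)*n) + 9))/(n - 6) = (n + ((n**2 + 0*n) + 9))/(-6 + n) = (n + ((n**2 + 0) + 9))/(-6 + n) = (n + (n**2 + 9))/(-6 + n) = (n + (9 + n**2))/(-6 + n) = (9 + n + n**2)/(-6 + n))
K(-13)*C(1) = (-2 - 13)*((9 + 1 + 1**2)/(-6 + 1)) = -15*(9 + 1 + 1)/(-5) = -(-3)*11 = -15*(-11/5) = 33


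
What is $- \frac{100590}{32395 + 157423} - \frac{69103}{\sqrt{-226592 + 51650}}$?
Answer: $- \frac{50295}{94909} + \frac{69103 i \sqrt{19438}}{58314} \approx -0.52993 + 165.22 i$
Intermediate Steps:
$- \frac{100590}{32395 + 157423} - \frac{69103}{\sqrt{-226592 + 51650}} = - \frac{100590}{189818} - \frac{69103}{\sqrt{-174942}} = \left(-100590\right) \frac{1}{189818} - \frac{69103}{3 i \sqrt{19438}} = - \frac{50295}{94909} - 69103 \left(- \frac{i \sqrt{19438}}{58314}\right) = - \frac{50295}{94909} + \frac{69103 i \sqrt{19438}}{58314}$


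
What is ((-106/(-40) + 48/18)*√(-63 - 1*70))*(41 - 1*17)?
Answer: 638*I*√133/5 ≈ 1471.6*I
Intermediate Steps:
((-106/(-40) + 48/18)*√(-63 - 1*70))*(41 - 1*17) = ((-106*(-1/40) + 48*(1/18))*√(-63 - 70))*(41 - 17) = ((53/20 + 8/3)*√(-133))*24 = (319*(I*√133)/60)*24 = (319*I*√133/60)*24 = 638*I*√133/5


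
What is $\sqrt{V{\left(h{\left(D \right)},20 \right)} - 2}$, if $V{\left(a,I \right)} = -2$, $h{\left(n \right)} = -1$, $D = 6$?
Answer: $2 i \approx 2.0 i$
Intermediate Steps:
$\sqrt{V{\left(h{\left(D \right)},20 \right)} - 2} = \sqrt{-2 - 2} = \sqrt{-4} = 2 i$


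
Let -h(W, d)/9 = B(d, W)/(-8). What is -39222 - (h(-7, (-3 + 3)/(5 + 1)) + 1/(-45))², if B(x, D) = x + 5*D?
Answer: -5284328689/129600 ≈ -40774.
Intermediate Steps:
h(W, d) = 9*d/8 + 45*W/8 (h(W, d) = -9*(d + 5*W)/(-8) = -9*(d + 5*W)*(-1)/8 = -9*(-5*W/8 - d/8) = 9*d/8 + 45*W/8)
-39222 - (h(-7, (-3 + 3)/(5 + 1)) + 1/(-45))² = -39222 - ((9*((-3 + 3)/(5 + 1))/8 + (45/8)*(-7)) + 1/(-45))² = -39222 - ((9*(0/6)/8 - 315/8) - 1/45)² = -39222 - ((9*(0*(⅙))/8 - 315/8) - 1/45)² = -39222 - (((9/8)*0 - 315/8) - 1/45)² = -39222 - ((0 - 315/8) - 1/45)² = -39222 - (-315/8 - 1/45)² = -39222 - (-14183/360)² = -39222 - 1*201157489/129600 = -39222 - 201157489/129600 = -5284328689/129600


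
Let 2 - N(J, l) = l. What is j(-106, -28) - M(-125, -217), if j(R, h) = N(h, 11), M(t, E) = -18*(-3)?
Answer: -63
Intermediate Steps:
N(J, l) = 2 - l
M(t, E) = 54
j(R, h) = -9 (j(R, h) = 2 - 1*11 = 2 - 11 = -9)
j(-106, -28) - M(-125, -217) = -9 - 1*54 = -9 - 54 = -63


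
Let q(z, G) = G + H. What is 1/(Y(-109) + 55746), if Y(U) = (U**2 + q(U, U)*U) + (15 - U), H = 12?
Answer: 1/78324 ≈ 1.2767e-5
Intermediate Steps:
q(z, G) = 12 + G (q(z, G) = G + 12 = 12 + G)
Y(U) = 15 + U**2 - U + U*(12 + U) (Y(U) = (U**2 + (12 + U)*U) + (15 - U) = (U**2 + U*(12 + U)) + (15 - U) = 15 + U**2 - U + U*(12 + U))
1/(Y(-109) + 55746) = 1/((15 + 2*(-109)**2 + 11*(-109)) + 55746) = 1/((15 + 2*11881 - 1199) + 55746) = 1/((15 + 23762 - 1199) + 55746) = 1/(22578 + 55746) = 1/78324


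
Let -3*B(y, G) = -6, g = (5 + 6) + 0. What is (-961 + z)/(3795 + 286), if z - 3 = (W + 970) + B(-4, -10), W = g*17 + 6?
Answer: 207/4081 ≈ 0.050723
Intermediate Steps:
g = 11 (g = 11 + 0 = 11)
B(y, G) = 2 (B(y, G) = -⅓*(-6) = 2)
W = 193 (W = 11*17 + 6 = 187 + 6 = 193)
z = 1168 (z = 3 + ((193 + 970) + 2) = 3 + (1163 + 2) = 3 + 1165 = 1168)
(-961 + z)/(3795 + 286) = (-961 + 1168)/(3795 + 286) = 207/4081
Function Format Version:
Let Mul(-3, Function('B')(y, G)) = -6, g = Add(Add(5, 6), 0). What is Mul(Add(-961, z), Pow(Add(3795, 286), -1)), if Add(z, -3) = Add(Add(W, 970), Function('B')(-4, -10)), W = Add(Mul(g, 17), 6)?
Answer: Rational(207, 4081) ≈ 0.050723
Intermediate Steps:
g = 11 (g = Add(11, 0) = 11)
Function('B')(y, G) = 2 (Function('B')(y, G) = Mul(Rational(-1, 3), -6) = 2)
W = 193 (W = Add(Mul(11, 17), 6) = Add(187, 6) = 193)
z = 1168 (z = Add(3, Add(Add(193, 970), 2)) = Add(3, Add(1163, 2)) = Add(3, 1165) = 1168)
Mul(Add(-961, z), Pow(Add(3795, 286), -1)) = Mul(Add(-961, 1168), Pow(Add(3795, 286), -1)) = Mul(207, Pow(4081, -1)) = Mul(207, Rational(1, 4081)) = Rational(207, 4081)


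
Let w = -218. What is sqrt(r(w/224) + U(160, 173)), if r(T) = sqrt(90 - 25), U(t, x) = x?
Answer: sqrt(173 + sqrt(65)) ≈ 13.456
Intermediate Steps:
r(T) = sqrt(65)
sqrt(r(w/224) + U(160, 173)) = sqrt(sqrt(65) + 173) = sqrt(173 + sqrt(65))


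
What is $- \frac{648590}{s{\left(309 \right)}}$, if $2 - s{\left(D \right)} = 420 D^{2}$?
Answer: $\frac{324295}{20051009} \approx 0.016174$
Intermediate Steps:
$s{\left(D \right)} = 2 - 420 D^{2}$
$- \frac{648590}{s{\left(309 \right)}} = - \frac{648590}{2 - 420 \cdot 309^{2}} = - \frac{648590}{2 - 40102020} = - \frac{648590}{-40102018} = \left(-648590\right) \left(- \frac{1}{40102018}\right) = \frac{324295}{20051009}$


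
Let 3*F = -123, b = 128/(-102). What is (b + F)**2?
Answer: 4644025/2601 ≈ 1785.5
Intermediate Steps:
b = -64/51 (b = 128*(-1/102) = -64/51 ≈ -1.2549)
F = -41 (F = (1/3)*(-123) = -41)
(b + F)**2 = (-64/51 - 41)**2 = (-2155/51)**2 = 4644025/2601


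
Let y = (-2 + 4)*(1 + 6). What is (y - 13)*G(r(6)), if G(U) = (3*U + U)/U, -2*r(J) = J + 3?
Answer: 4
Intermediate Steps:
r(J) = -3/2 - J/2 (r(J) = -(J + 3)/2 = -(3 + J)/2 = -3/2 - J/2)
y = 14 (y = 2*7 = 14)
G(U) = 4 (G(U) = (4*U)/U = 4)
(y - 13)*G(r(6)) = (14 - 13)*4 = 1*4 = 4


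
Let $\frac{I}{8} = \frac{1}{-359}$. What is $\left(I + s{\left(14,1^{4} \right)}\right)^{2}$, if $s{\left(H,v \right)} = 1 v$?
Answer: $\frac{123201}{128881} \approx 0.95593$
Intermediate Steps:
$s{\left(H,v \right)} = v$
$I = - \frac{8}{359}$ ($I = \frac{8}{-359} = 8 \left(- \frac{1}{359}\right) = - \frac{8}{359} \approx -0.022284$)
$\left(I + s{\left(14,1^{4} \right)}\right)^{2} = \left(- \frac{8}{359} + 1^{4}\right)^{2} = \left(- \frac{8}{359} + 1\right)^{2} = \left(\frac{351}{359}\right)^{2} = \frac{123201}{128881}$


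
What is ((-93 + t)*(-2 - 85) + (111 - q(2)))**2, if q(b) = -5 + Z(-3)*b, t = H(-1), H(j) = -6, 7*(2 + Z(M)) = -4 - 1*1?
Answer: 3738221881/49 ≈ 7.6290e+7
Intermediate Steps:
Z(M) = -19/7 (Z(M) = -2 + (-4 - 1*1)/7 = -2 + (-4 - 1)/7 = -2 + (1/7)*(-5) = -2 - 5/7 = -19/7)
t = -6
q(b) = -5 - 19*b/7
((-93 + t)*(-2 - 85) + (111 - q(2)))**2 = ((-93 - 6)*(-2 - 85) + (111 - (-5 - 19/7*2)))**2 = (-99*(-87) + (111 - (-5 - 38/7)))**2 = (8613 + (111 - 1*(-73/7)))**2 = (8613 + (111 + 73/7))**2 = (8613 + 850/7)**2 = (61141/7)**2 = 3738221881/49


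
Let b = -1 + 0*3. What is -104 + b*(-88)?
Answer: -16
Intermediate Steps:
b = -1 (b = -1 + 0 = -1)
-104 + b*(-88) = -104 - 1*(-88) = -104 + 88 = -16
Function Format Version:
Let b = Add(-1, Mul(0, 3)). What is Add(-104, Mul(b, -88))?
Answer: -16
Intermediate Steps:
b = -1 (b = Add(-1, 0) = -1)
Add(-104, Mul(b, -88)) = Add(-104, Mul(-1, -88)) = Add(-104, 88) = -16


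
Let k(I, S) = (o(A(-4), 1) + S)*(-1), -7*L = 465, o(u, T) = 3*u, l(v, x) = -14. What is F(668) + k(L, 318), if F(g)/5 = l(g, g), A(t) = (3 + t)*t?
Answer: -400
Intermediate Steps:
A(t) = t*(3 + t)
L = -465/7 (L = -1/7*465 = -465/7 ≈ -66.429)
k(I, S) = -12 - S (k(I, S) = (3*(-4*(3 - 4)) + S)*(-1) = (3*(-4*(-1)) + S)*(-1) = (3*4 + S)*(-1) = (12 + S)*(-1) = -12 - S)
F(g) = -70 (F(g) = 5*(-14) = -70)
F(668) + k(L, 318) = -70 + (-12 - 1*318) = -70 + (-12 - 318) = -70 - 330 = -400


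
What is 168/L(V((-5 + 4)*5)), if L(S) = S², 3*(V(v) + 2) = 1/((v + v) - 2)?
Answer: 217728/5329 ≈ 40.857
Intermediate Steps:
V(v) = -2 + 1/(3*(-2 + 2*v)) (V(v) = -2 + 1/(3*((v + v) - 2)) = -2 + 1/(3*(2*v - 2)) = -2 + 1/(3*(-2 + 2*v)))
168/L(V((-5 + 4)*5)) = 168/(((13 - 12*(-5 + 4)*5)/(6*(-1 + (-5 + 4)*5)))²) = 168/(((13 - (-12)*5)/(6*(-1 - 1*5)))²) = 168/(((13 - 12*(-5))/(6*(-1 - 5)))²) = 168/(((⅙)*(13 + 60)/(-6))²) = 168/(((⅙)*(-⅙)*73)²) = 168/((-73/36)²) = 168/(5329/1296) = 168*(1296/5329) = 217728/5329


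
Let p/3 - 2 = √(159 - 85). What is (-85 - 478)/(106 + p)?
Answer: -31528/5939 + 1689*√74/11878 ≈ -4.0854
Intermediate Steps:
p = 6 + 3*√74 (p = 6 + 3*√(159 - 85) = 6 + 3*√74 ≈ 31.807)
(-85 - 478)/(106 + p) = (-85 - 478)/(106 + (6 + 3*√74)) = -563/(112 + 3*√74)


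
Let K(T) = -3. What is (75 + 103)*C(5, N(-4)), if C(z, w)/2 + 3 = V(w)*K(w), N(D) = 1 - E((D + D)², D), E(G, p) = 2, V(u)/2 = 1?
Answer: -3204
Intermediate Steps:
V(u) = 2 (V(u) = 2*1 = 2)
N(D) = -1 (N(D) = 1 - 1*2 = 1 - 2 = -1)
C(z, w) = -18 (C(z, w) = -6 + 2*(2*(-3)) = -6 + 2*(-6) = -6 - 12 = -18)
(75 + 103)*C(5, N(-4)) = (75 + 103)*(-18) = 178*(-18) = -3204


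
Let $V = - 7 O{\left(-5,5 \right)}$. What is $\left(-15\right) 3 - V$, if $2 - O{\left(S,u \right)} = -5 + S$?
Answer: $39$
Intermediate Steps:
$O{\left(S,u \right)} = 7 - S$ ($O{\left(S,u \right)} = 2 - \left(-5 + S\right) = 7 - S$)
$V = -84$ ($V = - 7 \left(7 - -5\right) = - 7 \left(7 + 5\right) = \left(-7\right) 12 = -84$)
$\left(-15\right) 3 - V = \left(-15\right) 3 - -84 = -45 + 84 = 39$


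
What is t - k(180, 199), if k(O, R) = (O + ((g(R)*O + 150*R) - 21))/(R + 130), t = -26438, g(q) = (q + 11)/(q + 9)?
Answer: -32419373/1222 ≈ -26530.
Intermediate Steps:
g(q) = (11 + q)/(9 + q)
k(O, R) = (-21 + O + 150*R + O*(11 + R)/(9 + R))/(130 + R) (k(O, R) = (O + ((((11 + R)/(9 + R))*O + 150*R) - 21))/(R + 130) = (O + ((O*(11 + R)/(9 + R) + 150*R) - 21))/(130 + R) = (O + ((150*R + O*(11 + R)/(9 + R)) - 21))/(130 + R) = (O + (-21 + 150*R + O*(11 + R)/(9 + R)))/(130 + R) = (-21 + O + 150*R + O*(11 + R)/(9 + R))/(130 + R))
t - k(180, 199) = -26438 - (180*(11 + 199) + (9 + 199)*(-21 + 180 + 150*199))/((9 + 199)*(130 + 199)) = -26438 - (180*210 + 208*(-21 + 180 + 29850))/(208*329) = -26438 - (37800 + 208*30009)/(208*329) = -26438 - (37800 + 6241872)/(208*329) = -26438 - 6279672/(208*329) = -26438 - 1*112137/1222 = -26438 - 112137/1222 = -32419373/1222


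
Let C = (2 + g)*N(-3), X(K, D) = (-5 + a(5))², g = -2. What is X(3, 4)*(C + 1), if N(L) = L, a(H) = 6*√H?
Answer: 205 - 60*√5 ≈ 70.836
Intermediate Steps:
X(K, D) = (-5 + 6*√5)²
C = 0 (C = (2 - 2)*(-3) = 0*(-3) = 0)
X(3, 4)*(C + 1) = (205 - 60*√5)*(0 + 1) = (205 - 60*√5)*1 = 205 - 60*√5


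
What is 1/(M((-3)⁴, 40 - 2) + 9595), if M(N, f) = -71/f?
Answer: 38/364539 ≈ 0.00010424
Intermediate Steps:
1/(M((-3)⁴, 40 - 2) + 9595) = 1/(-71/(40 - 2) + 9595) = 1/(-71/38 + 9595) = 1/(364539/38) = 38/364539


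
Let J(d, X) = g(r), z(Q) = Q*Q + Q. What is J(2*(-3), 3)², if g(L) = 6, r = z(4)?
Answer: 36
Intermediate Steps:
z(Q) = Q + Q² (z(Q) = Q² + Q = Q + Q²)
r = 20 (r = 4*(1 + 4) = 4*5 = 20)
J(d, X) = 6
J(2*(-3), 3)² = 6² = 36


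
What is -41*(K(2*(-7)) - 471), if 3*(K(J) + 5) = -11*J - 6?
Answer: 52480/3 ≈ 17493.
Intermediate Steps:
K(J) = -7 - 11*J/3 (K(J) = -5 + (-11*J - 6)/3 = -5 + (-6 - 11*J)/3 = -5 + (-2 - 11*J/3) = -7 - 11*J/3)
-41*(K(2*(-7)) - 471) = -41*((-7 - 22*(-7)/3) - 471) = -41*((-7 - 11/3*(-14)) - 471) = -41*((-7 + 154/3) - 471) = -41*(133/3 - 471) = -41*(-1280/3) = 52480/3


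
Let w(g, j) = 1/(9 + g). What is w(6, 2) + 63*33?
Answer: 31186/15 ≈ 2079.1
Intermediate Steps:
w(6, 2) + 63*33 = 1/(9 + 6) + 63*33 = 1/15 + 2079 = 31186/15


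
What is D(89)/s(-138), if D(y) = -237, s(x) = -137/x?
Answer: -32706/137 ≈ -238.73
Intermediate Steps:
D(89)/s(-138) = -237/((-137/(-138))) = -237/((-137*(-1/138))) = -237/137/138 = -237*138/137 = -32706/137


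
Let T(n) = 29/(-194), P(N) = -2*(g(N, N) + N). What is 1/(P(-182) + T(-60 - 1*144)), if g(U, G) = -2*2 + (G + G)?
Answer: 194/213371 ≈ 0.00090921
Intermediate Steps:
g(U, G) = -4 + 2*G
P(N) = 8 - 6*N (P(N) = -2*((-4 + 2*N) + N) = -2*(-4 + 3*N) = 8 - 6*N)
T(n) = -29/194 (T(n) = 29*(-1/194) = -29/194)
1/(P(-182) + T(-60 - 1*144)) = 1/((8 - 6*(-182)) - 29/194) = 1/((8 + 1092) - 29/194) = 1/(1100 - 29/194) = 1/(213371/194) = 194/213371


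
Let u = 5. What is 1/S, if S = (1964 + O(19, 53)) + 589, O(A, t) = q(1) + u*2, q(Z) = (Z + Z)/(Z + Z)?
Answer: 1/2564 ≈ 0.00039002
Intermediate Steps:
q(Z) = 1 (q(Z) = (2*Z)/((2*Z)) = (2*Z)*(1/(2*Z)) = 1)
O(A, t) = 11 (O(A, t) = 1 + 5*2 = 1 + 10 = 11)
S = 2564 (S = (1964 + 11) + 589 = 1975 + 589 = 2564)
1/S = 1/2564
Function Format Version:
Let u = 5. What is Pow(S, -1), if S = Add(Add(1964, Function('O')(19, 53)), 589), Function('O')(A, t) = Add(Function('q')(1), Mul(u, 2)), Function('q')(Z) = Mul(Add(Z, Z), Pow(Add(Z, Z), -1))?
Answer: Rational(1, 2564) ≈ 0.00039002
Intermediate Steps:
Function('q')(Z) = 1 (Function('q')(Z) = Mul(Mul(2, Z), Pow(Mul(2, Z), -1)) = Mul(Mul(2, Z), Mul(Rational(1, 2), Pow(Z, -1))) = 1)
Function('O')(A, t) = 11 (Function('O')(A, t) = Add(1, Mul(5, 2)) = Add(1, 10) = 11)
S = 2564 (S = Add(Add(1964, 11), 589) = Add(1975, 589) = 2564)
Pow(S, -1) = Pow(2564, -1) = Rational(1, 2564)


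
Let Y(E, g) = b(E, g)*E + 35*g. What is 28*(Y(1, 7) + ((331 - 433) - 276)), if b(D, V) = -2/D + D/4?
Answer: -3773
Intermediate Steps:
b(D, V) = -2/D + D/4 (b(D, V) = -2/D + D*(1/4) = -2/D + D/4)
Y(E, g) = 35*g + E*(-2/E + E/4) (Y(E, g) = (-2/E + E/4)*E + 35*g = E*(-2/E + E/4) + 35*g = 35*g + E*(-2/E + E/4))
28*(Y(1, 7) + ((331 - 433) - 276)) = 28*((-2 + 35*7 + (1/4)*1**2) + ((331 - 433) - 276)) = 28*((-2 + 245 + (1/4)*1) + (-102 - 276)) = 28*((-2 + 245 + 1/4) - 378) = 28*(973/4 - 378) = 28*(-539/4) = -3773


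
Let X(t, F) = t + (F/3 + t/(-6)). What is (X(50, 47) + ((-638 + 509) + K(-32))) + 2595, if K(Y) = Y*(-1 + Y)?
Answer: 10738/3 ≈ 3579.3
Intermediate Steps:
X(t, F) = F/3 + 5*t/6 (X(t, F) = t + (F*(⅓) + t*(-⅙)) = t + (F/3 - t/6) = t + (-t/6 + F/3) = F/3 + 5*t/6)
(X(50, 47) + ((-638 + 509) + K(-32))) + 2595 = (((⅓)*47 + (⅚)*50) + ((-638 + 509) - 32*(-1 - 32))) + 2595 = ((47/3 + 125/3) + (-129 - 32*(-33))) + 2595 = (172/3 + (-129 + 1056)) + 2595 = (172/3 + 927) + 2595 = 2953/3 + 2595 = 10738/3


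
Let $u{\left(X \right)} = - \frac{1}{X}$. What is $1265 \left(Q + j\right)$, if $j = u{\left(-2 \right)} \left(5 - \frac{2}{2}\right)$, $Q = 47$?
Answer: $61985$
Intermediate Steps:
$j = 2$ ($j = - \frac{1}{-2} \left(5 - \frac{2}{2}\right) = \left(-1\right) \left(- \frac{1}{2}\right) \left(5 - 1\right) = \frac{5 - 1}{2} = \frac{1}{2} \cdot 4 = 2$)
$1265 \left(Q + j\right) = 1265 \left(47 + 2\right) = 1265 \cdot 49 = 61985$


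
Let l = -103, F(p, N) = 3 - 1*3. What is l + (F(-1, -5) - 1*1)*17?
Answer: -120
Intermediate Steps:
F(p, N) = 0 (F(p, N) = 3 - 3 = 0)
l + (F(-1, -5) - 1*1)*17 = -103 + (0 - 1*1)*17 = -103 + (0 - 1)*17 = -103 - 1*17 = -103 - 17 = -120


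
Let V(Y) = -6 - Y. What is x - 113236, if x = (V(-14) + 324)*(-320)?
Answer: -219476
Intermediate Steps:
x = -106240 (x = ((-6 - 1*(-14)) + 324)*(-320) = ((-6 + 14) + 324)*(-320) = (8 + 324)*(-320) = 332*(-320) = -106240)
x - 113236 = -106240 - 113236 = -219476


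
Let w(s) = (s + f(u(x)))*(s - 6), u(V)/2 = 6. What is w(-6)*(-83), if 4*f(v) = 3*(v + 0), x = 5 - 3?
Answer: 2988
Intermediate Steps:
x = 2
u(V) = 12 (u(V) = 2*6 = 12)
f(v) = 3*v/4 (f(v) = (3*(v + 0))/4 = (3*v)/4 = 3*v/4)
w(s) = (-6 + s)*(9 + s) (w(s) = (s + (¾)*12)*(s - 6) = (s + 9)*(-6 + s) = (9 + s)*(-6 + s) = (-6 + s)*(9 + s))
w(-6)*(-83) = (-54 + (-6)² + 3*(-6))*(-83) = (-54 + 36 - 18)*(-83) = -36*(-83) = 2988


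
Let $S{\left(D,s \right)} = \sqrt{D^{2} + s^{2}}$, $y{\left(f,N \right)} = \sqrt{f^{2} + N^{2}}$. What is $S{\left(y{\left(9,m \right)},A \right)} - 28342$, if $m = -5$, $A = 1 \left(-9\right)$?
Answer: $-28342 + \sqrt{187} \approx -28328.0$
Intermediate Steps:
$A = -9$
$y{\left(f,N \right)} = \sqrt{N^{2} + f^{2}}$
$S{\left(y{\left(9,m \right)},A \right)} - 28342 = \sqrt{\left(\sqrt{\left(-5\right)^{2} + 9^{2}}\right)^{2} + \left(-9\right)^{2}} - 28342 = \sqrt{\left(\sqrt{25 + 81}\right)^{2} + 81} - 28342 = \sqrt{\left(\sqrt{106}\right)^{2} + 81} - 28342 = \sqrt{106 + 81} - 28342 = \sqrt{187} - 28342 = -28342 + \sqrt{187}$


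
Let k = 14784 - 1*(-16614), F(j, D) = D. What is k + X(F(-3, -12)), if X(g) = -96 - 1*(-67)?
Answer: 31369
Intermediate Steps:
X(g) = -29 (X(g) = -96 + 67 = -29)
k = 31398 (k = 14784 + 16614 = 31398)
k + X(F(-3, -12)) = 31398 - 29 = 31369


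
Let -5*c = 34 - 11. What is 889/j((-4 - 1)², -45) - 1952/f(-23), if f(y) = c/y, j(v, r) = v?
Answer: -243111/25 ≈ -9724.4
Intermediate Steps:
c = -23/5 (c = -(34 - 11)/5 = -⅕*23 = -23/5 ≈ -4.6000)
f(y) = -23/(5*y)
889/j((-4 - 1)², -45) - 1952/f(-23) = 889/((-4 - 1)²) - 1952/((-23/5/(-23))) = 889/((-5)²) - 1952/((-23/5*(-1/23))) = 889/25 - 1952/⅕ = 889*(1/25) - 1952*5 = 889/25 - 9760 = -243111/25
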